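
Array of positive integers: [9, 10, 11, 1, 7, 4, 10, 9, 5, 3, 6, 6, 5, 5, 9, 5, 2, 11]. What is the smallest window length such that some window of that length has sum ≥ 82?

Extend right; whenever the sum reaches 82, record the length and shrink from the left:
add 9: running sum 9 < 82
add 10: running sum 19 < 82
add 11: running sum 30 < 82
add 1: running sum 31 < 82
add 7: running sum 38 < 82
add 4: running sum 42 < 82
add 10: running sum 52 < 82
add 9: running sum 61 < 82
add 5: running sum 66 < 82
add 3: running sum 69 < 82
add 6: running sum 75 < 82
add 6: running sum 81 < 82
add 5: shortest ending here [9, 10, 11, 1, 7, 4, 10, 9, 5, 3, 6, 6, 5] sum 86, len 13
add 5: shortest ending here [10, 11, 1, 7, 4, 10, 9, 5, 3, 6, 6, 5, 5] sum 82, len 13
add 9: shortest ending here [10, 11, 1, 7, 4, 10, 9, 5, 3, 6, 6, 5, 5, 9] sum 91, len 14
add 5: shortest ending here [11, 1, 7, 4, 10, 9, 5, 3, 6, 6, 5, 5, 9, 5] sum 86, len 14
add 2: shortest ending here [11, 1, 7, 4, 10, 9, 5, 3, 6, 6, 5, 5, 9, 5, 2] sum 88, len 15
add 11: shortest ending here [7, 4, 10, 9, 5, 3, 6, 6, 5, 5, 9, 5, 2, 11] sum 87, len 14
Shortest qualifying length: 13.

13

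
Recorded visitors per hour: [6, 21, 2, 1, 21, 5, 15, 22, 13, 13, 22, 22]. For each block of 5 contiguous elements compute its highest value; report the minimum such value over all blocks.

Each size-5 window and its max:
6 21 2 1 21 → max 21
21 2 1 21 5 → max 21
2 1 21 5 15 → max 21
1 21 5 15 22 → max 22
21 5 15 22 13 → max 22
5 15 22 13 13 → max 22
15 22 13 13 22 → max 22
22 13 13 22 22 → max 22
Minimum of these is 21.

21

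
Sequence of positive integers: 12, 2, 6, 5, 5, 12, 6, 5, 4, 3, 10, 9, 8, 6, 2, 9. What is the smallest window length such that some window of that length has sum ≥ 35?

add 12: running sum 12 < 35
add 2: running sum 14 < 35
add 6: running sum 20 < 35
add 5: running sum 25 < 35
add 5: running sum 30 < 35
end 5: [12, 2, 6, 5, 5, 12] sum 42, len 6
end 6: [2, 6, 5, 5, 12, 6] sum 36, len 6
end 7: [6, 5, 5, 12, 6, 5] sum 39, len 6
end 8: [5, 5, 12, 6, 5, 4] sum 37, len 6
end 9: [5, 12, 6, 5, 4, 3] sum 35, len 6
end 10: [12, 6, 5, 4, 3, 10] sum 40, len 6
end 11: [6, 5, 4, 3, 10, 9] sum 37, len 6
end 12: [5, 4, 3, 10, 9, 8] sum 39, len 6
end 13: [3, 10, 9, 8, 6] sum 36, len 5
end 14: [10, 9, 8, 6, 2] sum 35, len 5
end 15: [10, 9, 8, 6, 2, 9] sum 44, len 6
Shortest qualifying length: 5.

5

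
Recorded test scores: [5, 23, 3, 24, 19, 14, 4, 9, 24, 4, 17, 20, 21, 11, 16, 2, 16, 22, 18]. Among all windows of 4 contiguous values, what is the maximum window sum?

5 23 3 24 → sum 55
23 3 24 19 → sum 69
3 24 19 14 → sum 60
24 19 14 4 → sum 61
19 14 4 9 → sum 46
14 4 9 24 → sum 51
4 9 24 4 → sum 41
9 24 4 17 → sum 54
24 4 17 20 → sum 65
4 17 20 21 → sum 62
17 20 21 11 → sum 69
20 21 11 16 → sum 68
21 11 16 2 → sum 50
11 16 2 16 → sum 45
16 2 16 22 → sum 56
2 16 22 18 → sum 58
Maximum of these is 69.

69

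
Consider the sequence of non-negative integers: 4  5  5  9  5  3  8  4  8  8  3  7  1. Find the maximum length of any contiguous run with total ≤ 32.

→ 4: sum 4, len 1
→ 5: sum 9, len 2
→ 5: sum 14, len 3
→ 9: sum 23, len 4
→ 5: sum 28, len 5
→ 3: sum 31, len 6
→ 8 (dropped 4, 5): sum 30, len 5
→ 4 (dropped 5): sum 29, len 5
→ 8 (dropped 9): sum 28, len 5
→ 8 (dropped 5): sum 31, len 5
→ 3 (dropped 3): sum 31, len 5
→ 7 (dropped 8): sum 30, len 5
→ 1: sum 31, len 6
Longest length seen: 6.

6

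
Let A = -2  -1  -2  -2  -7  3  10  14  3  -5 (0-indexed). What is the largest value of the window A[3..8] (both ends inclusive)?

Elements at indices 3..8: -2, -7, 3, 10, 14, 3
max(-2, -7, 3, 10, 14, 3) = 14

14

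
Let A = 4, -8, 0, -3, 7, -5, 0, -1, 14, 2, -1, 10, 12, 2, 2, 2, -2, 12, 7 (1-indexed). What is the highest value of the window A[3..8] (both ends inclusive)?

Elements at indices 3..8: 0, -3, 7, -5, 0, -1
max(0, -3, 7, -5, 0, -1) = 7

7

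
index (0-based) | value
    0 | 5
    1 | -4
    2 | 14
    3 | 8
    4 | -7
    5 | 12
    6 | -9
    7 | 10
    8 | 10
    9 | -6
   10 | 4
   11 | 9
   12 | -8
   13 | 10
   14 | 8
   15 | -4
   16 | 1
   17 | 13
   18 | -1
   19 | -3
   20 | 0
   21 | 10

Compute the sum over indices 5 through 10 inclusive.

21

Elements at indices 5..10: 12, -9, 10, 10, -6, 4
sum(12, -9, 10, 10, -6, 4) = 21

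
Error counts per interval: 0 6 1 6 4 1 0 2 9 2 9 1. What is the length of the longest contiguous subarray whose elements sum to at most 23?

8

Extend to the right; shrink from the left whenever the sum exceeds 23:
add 0: [0] sum 0, len 1
add 6: [0, 6] sum 6, len 2
add 1: [0, 6, 1] sum 7, len 3
add 6: [0, 6, 1, 6] sum 13, len 4
add 4: [0, 6, 1, 6, 4] sum 17, len 5
add 1: [0, 6, 1, 6, 4, 1] sum 18, len 6
add 0: [0, 6, 1, 6, 4, 1, 0] sum 18, len 7
add 2: [0, 6, 1, 6, 4, 1, 0, 2] sum 20, len 8
add 9: [1, 6, 4, 1, 0, 2, 9] sum 23, len 7
add 2: [4, 1, 0, 2, 9, 2] sum 18, len 6
add 9: [1, 0, 2, 9, 2, 9] sum 23, len 6
add 1: [0, 2, 9, 2, 9, 1] sum 23, len 6
Longest length seen: 8.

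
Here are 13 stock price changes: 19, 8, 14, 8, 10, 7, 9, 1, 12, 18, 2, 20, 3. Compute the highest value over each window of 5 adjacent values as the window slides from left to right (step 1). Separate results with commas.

Sliding a size-5 window across the 13 values:
(19, 8, 14, 8, 10) → max 19
(8, 14, 8, 10, 7) → max 14
(14, 8, 10, 7, 9) → max 14
(8, 10, 7, 9, 1) → max 10
(10, 7, 9, 1, 12) → max 12
(7, 9, 1, 12, 18) → max 18
(9, 1, 12, 18, 2) → max 18
(1, 12, 18, 2, 20) → max 20
(12, 18, 2, 20, 3) → max 20

19, 14, 14, 10, 12, 18, 18, 20, 20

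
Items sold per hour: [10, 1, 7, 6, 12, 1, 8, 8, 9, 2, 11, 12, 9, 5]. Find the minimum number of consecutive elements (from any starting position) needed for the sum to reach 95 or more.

add 10: running sum 10 < 95
add 1: running sum 11 < 95
add 7: running sum 18 < 95
add 6: running sum 24 < 95
add 12: running sum 36 < 95
add 1: running sum 37 < 95
add 8: running sum 45 < 95
add 8: running sum 53 < 95
add 9: running sum 62 < 95
add 2: running sum 64 < 95
add 11: running sum 75 < 95
add 12: running sum 87 < 95
add 9: shortest ending here [10, 1, 7, 6, 12, 1, 8, 8, 9, 2, 11, 12, 9] sum 96, len 13
add 5: shortest ending here [10, 1, 7, 6, 12, 1, 8, 8, 9, 2, 11, 12, 9, 5] sum 101, len 14
Shortest qualifying length: 13.

13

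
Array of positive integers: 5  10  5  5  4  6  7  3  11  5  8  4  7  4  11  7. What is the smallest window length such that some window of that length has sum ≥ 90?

14

Extend right; whenever the sum reaches 90, record the length and shrink from the left:
add 5: running sum 5 < 90
add 10: running sum 15 < 90
add 5: running sum 20 < 90
add 5: running sum 25 < 90
add 4: running sum 29 < 90
add 6: running sum 35 < 90
add 7: running sum 42 < 90
add 3: running sum 45 < 90
add 11: running sum 56 < 90
add 5: running sum 61 < 90
add 8: running sum 69 < 90
add 4: running sum 73 < 90
add 7: running sum 80 < 90
add 4: running sum 84 < 90
add 11: shortest ending here [10, 5, 5, 4, 6, 7, 3, 11, 5, 8, 4, 7, 4, 11] sum 90, len 14
add 7: shortest ending here [10, 5, 5, 4, 6, 7, 3, 11, 5, 8, 4, 7, 4, 11, 7] sum 97, len 15
Shortest qualifying length: 14.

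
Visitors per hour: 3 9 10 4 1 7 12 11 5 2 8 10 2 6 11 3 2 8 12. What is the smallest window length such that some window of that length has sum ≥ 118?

add 3: running sum 3 < 118
add 9: running sum 12 < 118
add 10: running sum 22 < 118
add 4: running sum 26 < 118
add 1: running sum 27 < 118
add 7: running sum 34 < 118
add 12: running sum 46 < 118
add 11: running sum 57 < 118
add 5: running sum 62 < 118
add 2: running sum 64 < 118
add 8: running sum 72 < 118
add 10: running sum 82 < 118
add 2: running sum 84 < 118
add 6: running sum 90 < 118
add 11: running sum 101 < 118
add 3: running sum 104 < 118
add 2: running sum 106 < 118
add 8: running sum 114 < 118
end 18: [9, 10, 4, 1, 7, 12, 11, 5, 2, 8, 10, 2, 6, 11, 3, 2, 8, 12] sum 123, len 18
Shortest qualifying length: 18.

18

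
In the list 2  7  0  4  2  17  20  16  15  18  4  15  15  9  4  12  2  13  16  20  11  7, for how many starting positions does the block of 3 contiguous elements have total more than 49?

2

2 7 0 → sum 9
7 0 4 → sum 11
0 4 2 → sum 6
4 2 17 → sum 23
2 17 20 → sum 39
17 20 16 → sum 53  > 49 ✓
20 16 15 → sum 51  > 49 ✓
16 15 18 → sum 49
15 18 4 → sum 37
18 4 15 → sum 37
4 15 15 → sum 34
15 15 9 → sum 39
15 9 4 → sum 28
9 4 12 → sum 25
4 12 2 → sum 18
12 2 13 → sum 27
2 13 16 → sum 31
13 16 20 → sum 49
16 20 11 → sum 47
20 11 7 → sum 38
2 windows satisfy the condition.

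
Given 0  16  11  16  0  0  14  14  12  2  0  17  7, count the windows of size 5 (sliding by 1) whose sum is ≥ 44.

(0, 16, 11, 16, 0) → sum 43
(16, 11, 16, 0, 0) → sum 43
(11, 16, 0, 0, 14) → sum 41
(16, 0, 0, 14, 14) → sum 44  ≥ 44 ✓
(0, 0, 14, 14, 12) → sum 40
(0, 14, 14, 12, 2) → sum 42
(14, 14, 12, 2, 0) → sum 42
(14, 12, 2, 0, 17) → sum 45  ≥ 44 ✓
(12, 2, 0, 17, 7) → sum 38
2 windows satisfy the condition.

2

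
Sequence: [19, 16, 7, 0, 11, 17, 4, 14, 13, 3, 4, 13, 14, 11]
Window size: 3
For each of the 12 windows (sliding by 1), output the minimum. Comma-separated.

[19, 16, 7] → min 7
[16, 7, 0] → min 0
[7, 0, 11] → min 0
[0, 11, 17] → min 0
[11, 17, 4] → min 4
[17, 4, 14] → min 4
[4, 14, 13] → min 4
[14, 13, 3] → min 3
[13, 3, 4] → min 3
[3, 4, 13] → min 3
[4, 13, 14] → min 4
[13, 14, 11] → min 11

7, 0, 0, 0, 4, 4, 4, 3, 3, 3, 4, 11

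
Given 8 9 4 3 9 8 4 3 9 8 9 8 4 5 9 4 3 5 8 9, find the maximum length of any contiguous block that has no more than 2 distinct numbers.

Extend right; when distinct count exceeds 2, shrink from the left:
add 8: window [8] (1 distinct), len 1
add 9: window [8, 9] (2 distinct), len 2
add 4: window [9, 4] (2 distinct), len 2
add 3: window [4, 3] (2 distinct), len 2
add 9: window [3, 9] (2 distinct), len 2
add 8: window [9, 8] (2 distinct), len 2
add 4: window [8, 4] (2 distinct), len 2
add 3: window [4, 3] (2 distinct), len 2
add 9: window [3, 9] (2 distinct), len 2
add 8: window [9, 8] (2 distinct), len 2
add 9: window [9, 8, 9] (2 distinct), len 3
add 8: window [9, 8, 9, 8] (2 distinct), len 4
add 4: window [8, 4] (2 distinct), len 2
add 5: window [4, 5] (2 distinct), len 2
add 9: window [5, 9] (2 distinct), len 2
add 4: window [9, 4] (2 distinct), len 2
add 3: window [4, 3] (2 distinct), len 2
add 5: window [3, 5] (2 distinct), len 2
add 8: window [5, 8] (2 distinct), len 2
add 9: window [8, 9] (2 distinct), len 2
Longest length with ≤2 distinct: 4.

4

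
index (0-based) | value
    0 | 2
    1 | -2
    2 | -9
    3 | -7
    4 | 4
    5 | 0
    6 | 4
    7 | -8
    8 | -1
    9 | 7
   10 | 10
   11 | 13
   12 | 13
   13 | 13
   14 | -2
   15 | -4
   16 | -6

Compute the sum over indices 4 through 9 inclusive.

Elements at indices 4..9: 4, 0, 4, -8, -1, 7
sum(4, 0, 4, -8, -1, 7) = 6

6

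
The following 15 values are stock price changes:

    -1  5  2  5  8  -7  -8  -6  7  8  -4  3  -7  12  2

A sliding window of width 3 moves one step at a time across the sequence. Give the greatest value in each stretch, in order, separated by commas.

Sliding a size-3 window across the 15 values:
[-1, 5, 2] → max 5
[5, 2, 5] → max 5
[2, 5, 8] → max 8
[5, 8, -7] → max 8
[8, -7, -8] → max 8
[-7, -8, -6] → max -6
[-8, -6, 7] → max 7
[-6, 7, 8] → max 8
[7, 8, -4] → max 8
[8, -4, 3] → max 8
[-4, 3, -7] → max 3
[3, -7, 12] → max 12
[-7, 12, 2] → max 12

5, 5, 8, 8, 8, -6, 7, 8, 8, 8, 3, 12, 12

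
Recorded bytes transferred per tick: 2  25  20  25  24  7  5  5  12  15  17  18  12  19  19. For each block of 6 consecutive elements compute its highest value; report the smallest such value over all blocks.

2 25 20 25 24 7 → max 25
25 20 25 24 7 5 → max 25
20 25 24 7 5 5 → max 25
25 24 7 5 5 12 → max 25
24 7 5 5 12 15 → max 24
7 5 5 12 15 17 → max 17
5 5 12 15 17 18 → max 18
5 12 15 17 18 12 → max 18
12 15 17 18 12 19 → max 19
15 17 18 12 19 19 → max 19
Smallest of these is 17.

17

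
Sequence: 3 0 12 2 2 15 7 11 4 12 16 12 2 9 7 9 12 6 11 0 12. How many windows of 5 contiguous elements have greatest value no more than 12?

3 0 12 2 2 → max 12  ≤ 12 ✓
0 12 2 2 15 → max 15
12 2 2 15 7 → max 15
2 2 15 7 11 → max 15
2 15 7 11 4 → max 15
15 7 11 4 12 → max 15
7 11 4 12 16 → max 16
11 4 12 16 12 → max 16
4 12 16 12 2 → max 16
12 16 12 2 9 → max 16
16 12 2 9 7 → max 16
12 2 9 7 9 → max 12  ≤ 12 ✓
2 9 7 9 12 → max 12  ≤ 12 ✓
9 7 9 12 6 → max 12  ≤ 12 ✓
7 9 12 6 11 → max 12  ≤ 12 ✓
9 12 6 11 0 → max 12  ≤ 12 ✓
12 6 11 0 12 → max 12  ≤ 12 ✓
7 windows satisfy the condition.

7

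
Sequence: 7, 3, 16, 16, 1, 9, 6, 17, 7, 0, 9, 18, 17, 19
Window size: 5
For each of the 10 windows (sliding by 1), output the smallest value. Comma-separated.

[7, 3, 16, 16, 1] → min 1
[3, 16, 16, 1, 9] → min 1
[16, 16, 1, 9, 6] → min 1
[16, 1, 9, 6, 17] → min 1
[1, 9, 6, 17, 7] → min 1
[9, 6, 17, 7, 0] → min 0
[6, 17, 7, 0, 9] → min 0
[17, 7, 0, 9, 18] → min 0
[7, 0, 9, 18, 17] → min 0
[0, 9, 18, 17, 19] → min 0

1, 1, 1, 1, 1, 0, 0, 0, 0, 0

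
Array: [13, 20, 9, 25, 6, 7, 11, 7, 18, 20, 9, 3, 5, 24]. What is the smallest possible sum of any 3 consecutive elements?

13 20 9 → sum 42
20 9 25 → sum 54
9 25 6 → sum 40
25 6 7 → sum 38
6 7 11 → sum 24
7 11 7 → sum 25
11 7 18 → sum 36
7 18 20 → sum 45
18 20 9 → sum 47
20 9 3 → sum 32
9 3 5 → sum 17
3 5 24 → sum 32
Smallest of these is 17.

17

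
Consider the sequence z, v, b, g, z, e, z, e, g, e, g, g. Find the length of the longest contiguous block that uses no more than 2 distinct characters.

5

add z: window [z] (1 distinct), len 1
add v: window [z, v] (2 distinct), len 2
add b: window [v, b] (2 distinct), len 2
add g: window [b, g] (2 distinct), len 2
add z: window [g, z] (2 distinct), len 2
add e: window [z, e] (2 distinct), len 2
add z: window [z, e, z] (2 distinct), len 3
add e: window [z, e, z, e] (2 distinct), len 4
add g: window [e, g] (2 distinct), len 2
add e: window [e, g, e] (2 distinct), len 3
add g: window [e, g, e, g] (2 distinct), len 4
add g: window [e, g, e, g, g] (2 distinct), len 5
Longest length with ≤2 distinct: 5.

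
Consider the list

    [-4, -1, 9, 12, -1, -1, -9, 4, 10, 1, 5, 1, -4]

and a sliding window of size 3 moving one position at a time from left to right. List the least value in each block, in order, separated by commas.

Sliding a size-3 window across the 13 values:
[-4, -1, 9] → min -4
[-1, 9, 12] → min -1
[9, 12, -1] → min -1
[12, -1, -1] → min -1
[-1, -1, -9] → min -9
[-1, -9, 4] → min -9
[-9, 4, 10] → min -9
[4, 10, 1] → min 1
[10, 1, 5] → min 1
[1, 5, 1] → min 1
[5, 1, -4] → min -4

-4, -1, -1, -1, -9, -9, -9, 1, 1, 1, -4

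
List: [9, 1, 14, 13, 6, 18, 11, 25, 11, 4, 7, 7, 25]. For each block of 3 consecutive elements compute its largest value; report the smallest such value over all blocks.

Each size-3 window and its max:
[9, 1, 14] → max 14
[1, 14, 13] → max 14
[14, 13, 6] → max 14
[13, 6, 18] → max 18
[6, 18, 11] → max 18
[18, 11, 25] → max 25
[11, 25, 11] → max 25
[25, 11, 4] → max 25
[11, 4, 7] → max 11
[4, 7, 7] → max 7
[7, 7, 25] → max 25
Smallest of these is 7.

7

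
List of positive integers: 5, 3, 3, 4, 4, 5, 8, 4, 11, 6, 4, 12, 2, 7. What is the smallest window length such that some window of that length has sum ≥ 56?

9

add 5: running sum 5 < 56
add 3: running sum 8 < 56
add 3: running sum 11 < 56
add 4: running sum 15 < 56
add 4: running sum 19 < 56
add 5: running sum 24 < 56
add 8: running sum 32 < 56
add 4: running sum 36 < 56
add 11: running sum 47 < 56
add 6: running sum 53 < 56
add 4: shortest ending here [5, 3, 3, 4, 4, 5, 8, 4, 11, 6, 4] sum 57, len 11
add 12: shortest ending here [4, 4, 5, 8, 4, 11, 6, 4, 12] sum 58, len 9
add 2: shortest ending here [4, 5, 8, 4, 11, 6, 4, 12, 2] sum 56, len 9
add 7: shortest ending here [5, 8, 4, 11, 6, 4, 12, 2, 7] sum 59, len 9
Shortest qualifying length: 9.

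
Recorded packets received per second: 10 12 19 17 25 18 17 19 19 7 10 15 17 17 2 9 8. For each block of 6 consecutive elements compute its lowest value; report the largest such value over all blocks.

10 12 19 17 25 18 → min 10
12 19 17 25 18 17 → min 12
19 17 25 18 17 19 → min 17
17 25 18 17 19 19 → min 17
25 18 17 19 19 7 → min 7
18 17 19 19 7 10 → min 7
17 19 19 7 10 15 → min 7
19 19 7 10 15 17 → min 7
19 7 10 15 17 17 → min 7
7 10 15 17 17 2 → min 2
10 15 17 17 2 9 → min 2
15 17 17 2 9 8 → min 2
Largest of these is 17.

17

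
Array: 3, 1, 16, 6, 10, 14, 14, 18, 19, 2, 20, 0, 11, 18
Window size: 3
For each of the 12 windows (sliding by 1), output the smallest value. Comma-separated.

1, 1, 6, 6, 10, 14, 14, 2, 2, 0, 0, 0

3 1 16 → min 1
1 16 6 → min 1
16 6 10 → min 6
6 10 14 → min 6
10 14 14 → min 10
14 14 18 → min 14
14 18 19 → min 14
18 19 2 → min 2
19 2 20 → min 2
2 20 0 → min 0
20 0 11 → min 0
0 11 18 → min 0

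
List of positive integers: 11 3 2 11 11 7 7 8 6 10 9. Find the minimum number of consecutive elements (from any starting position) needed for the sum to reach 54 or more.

Extend right; whenever the sum reaches 54, record the length and shrink from the left:
add 11: running sum 11 < 54
add 3: running sum 14 < 54
add 2: running sum 16 < 54
add 11: running sum 27 < 54
add 11: running sum 38 < 54
add 7: running sum 45 < 54
add 7: running sum 52 < 54
add 8: shortest ending here [11, 3, 2, 11, 11, 7, 7, 8] sum 60, len 8
add 6: shortest ending here [3, 2, 11, 11, 7, 7, 8, 6] sum 55, len 8
add 10: shortest ending here [11, 11, 7, 7, 8, 6, 10] sum 60, len 7
add 9: shortest ending here [11, 7, 7, 8, 6, 10, 9] sum 58, len 7
Shortest qualifying length: 7.

7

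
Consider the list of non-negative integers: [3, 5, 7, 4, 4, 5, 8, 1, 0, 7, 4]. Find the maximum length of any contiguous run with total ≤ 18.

→ 3: sum 3, len 1
→ 5: sum 8, len 2
→ 7: sum 15, len 3
→ 4 (dropped 3): sum 16, len 3
→ 4 (dropped 5): sum 15, len 3
→ 5 (dropped 7): sum 13, len 3
→ 8 (dropped 4): sum 17, len 3
→ 1: sum 18, len 4
→ 0: sum 18, len 5
→ 7 (dropped 4, 5): sum 16, len 4
→ 4 (dropped 8): sum 12, len 4
Longest length seen: 5.

5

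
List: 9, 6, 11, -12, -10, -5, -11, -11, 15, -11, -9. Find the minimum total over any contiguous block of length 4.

-38

9 6 11 -12 → sum 14
6 11 -12 -10 → sum -5
11 -12 -10 -5 → sum -16
-12 -10 -5 -11 → sum -38
-10 -5 -11 -11 → sum -37
-5 -11 -11 15 → sum -12
-11 -11 15 -11 → sum -18
-11 15 -11 -9 → sum -16
Minimum of these is -38.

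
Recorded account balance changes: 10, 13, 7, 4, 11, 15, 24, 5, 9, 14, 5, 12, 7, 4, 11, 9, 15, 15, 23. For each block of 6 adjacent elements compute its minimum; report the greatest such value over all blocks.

5

Window mins for each of the 14 positions:
(10, 13, 7, 4, 11, 15) → min 4
(13, 7, 4, 11, 15, 24) → min 4
(7, 4, 11, 15, 24, 5) → min 4
(4, 11, 15, 24, 5, 9) → min 4
(11, 15, 24, 5, 9, 14) → min 5
(15, 24, 5, 9, 14, 5) → min 5
(24, 5, 9, 14, 5, 12) → min 5
(5, 9, 14, 5, 12, 7) → min 5
(9, 14, 5, 12, 7, 4) → min 4
(14, 5, 12, 7, 4, 11) → min 4
(5, 12, 7, 4, 11, 9) → min 4
(12, 7, 4, 11, 9, 15) → min 4
(7, 4, 11, 9, 15, 15) → min 4
(4, 11, 9, 15, 15, 23) → min 4
Greatest of these is 5.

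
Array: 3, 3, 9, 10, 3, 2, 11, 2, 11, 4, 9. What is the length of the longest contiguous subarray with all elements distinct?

[3] len 1
[3] len 1
[3, 9] len 2
[3, 9, 10] len 3
[9, 10, 3] len 3
[9, 10, 3, 2] len 4
[9, 10, 3, 2, 11] len 5
[11, 2] len 2
[2, 11] len 2
[2, 11, 4] len 3
[2, 11, 4, 9] len 4
Longest all-distinct length: 5.

5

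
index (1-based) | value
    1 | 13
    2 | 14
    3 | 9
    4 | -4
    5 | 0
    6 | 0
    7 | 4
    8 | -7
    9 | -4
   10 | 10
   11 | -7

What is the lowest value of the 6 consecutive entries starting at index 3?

Elements at indices 3..8: 9, -4, 0, 0, 4, -7
min(9, -4, 0, 0, 4, -7) = -7

-7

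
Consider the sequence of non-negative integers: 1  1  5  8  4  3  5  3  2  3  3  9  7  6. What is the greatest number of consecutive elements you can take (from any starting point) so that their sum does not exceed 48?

12

Extend to the right; shrink from the left whenever the sum exceeds 48:
→ 1: sum 1, len 1
→ 1: sum 2, len 2
→ 5: sum 7, len 3
→ 8: sum 15, len 4
→ 4: sum 19, len 5
→ 3: sum 22, len 6
→ 5: sum 27, len 7
→ 3: sum 30, len 8
→ 2: sum 32, len 9
→ 3: sum 35, len 10
→ 3: sum 38, len 11
→ 9: sum 47, len 12
→ 7 (dropped 1, 1, 5): sum 47, len 10
→ 6 (dropped 8): sum 45, len 10
Longest length seen: 12.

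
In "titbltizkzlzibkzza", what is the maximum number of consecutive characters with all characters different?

6

[t] len 1
[t, i] len 2
[i, t] len 2
[i, t, b] len 3
[i, t, b, l] len 4
[b, l, t] len 3
[b, l, t, i] len 4
[b, l, t, i, z] len 5
[b, l, t, i, z, k] len 6
[k, z] len 2
[k, z, l] len 3
[l, z] len 2
[l, z, i] len 3
[l, z, i, b] len 4
[l, z, i, b, k] len 5
[i, b, k, z] len 4
[z] len 1
[z, a] len 2
Longest all-distinct length: 6.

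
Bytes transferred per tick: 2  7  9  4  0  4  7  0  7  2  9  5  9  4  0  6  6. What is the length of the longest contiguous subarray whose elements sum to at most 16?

5

add 2: [2] sum 2, len 1
add 7: [2, 7] sum 9, len 2
add 9: [7, 9] sum 16, len 2
add 4: [9, 4] sum 13, len 2
add 0: [9, 4, 0] sum 13, len 3
add 4: [4, 0, 4] sum 8, len 3
add 7: [4, 0, 4, 7] sum 15, len 4
add 0: [4, 0, 4, 7, 0] sum 15, len 5
add 7: [7, 0, 7] sum 14, len 3
add 2: [7, 0, 7, 2] sum 16, len 4
add 9: [2, 9] sum 11, len 2
add 5: [2, 9, 5] sum 16, len 3
add 9: [5, 9] sum 14, len 2
add 4: [9, 4] sum 13, len 2
add 0: [9, 4, 0] sum 13, len 3
add 6: [4, 0, 6] sum 10, len 3
add 6: [4, 0, 6, 6] sum 16, len 4
Longest length seen: 5.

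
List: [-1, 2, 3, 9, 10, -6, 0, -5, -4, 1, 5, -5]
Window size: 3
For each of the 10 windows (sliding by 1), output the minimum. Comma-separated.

Sliding a size-3 window across the 12 values:
(-1, 2, 3) → min -1
(2, 3, 9) → min 2
(3, 9, 10) → min 3
(9, 10, -6) → min -6
(10, -6, 0) → min -6
(-6, 0, -5) → min -6
(0, -5, -4) → min -5
(-5, -4, 1) → min -5
(-4, 1, 5) → min -4
(1, 5, -5) → min -5

-1, 2, 3, -6, -6, -6, -5, -5, -4, -5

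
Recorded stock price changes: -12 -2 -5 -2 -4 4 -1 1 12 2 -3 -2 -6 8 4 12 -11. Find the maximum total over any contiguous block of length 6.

15

(-12, -2, -5, -2, -4, 4) → sum -21
(-2, -5, -2, -4, 4, -1) → sum -10
(-5, -2, -4, 4, -1, 1) → sum -7
(-2, -4, 4, -1, 1, 12) → sum 10
(-4, 4, -1, 1, 12, 2) → sum 14
(4, -1, 1, 12, 2, -3) → sum 15
(-1, 1, 12, 2, -3, -2) → sum 9
(1, 12, 2, -3, -2, -6) → sum 4
(12, 2, -3, -2, -6, 8) → sum 11
(2, -3, -2, -6, 8, 4) → sum 3
(-3, -2, -6, 8, 4, 12) → sum 13
(-2, -6, 8, 4, 12, -11) → sum 5
Maximum of these is 15.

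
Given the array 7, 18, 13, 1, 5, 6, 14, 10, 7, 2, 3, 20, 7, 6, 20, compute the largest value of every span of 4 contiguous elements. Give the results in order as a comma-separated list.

18, 18, 13, 14, 14, 14, 14, 10, 20, 20, 20, 20

[7, 18, 13, 1] → max 18
[18, 13, 1, 5] → max 18
[13, 1, 5, 6] → max 13
[1, 5, 6, 14] → max 14
[5, 6, 14, 10] → max 14
[6, 14, 10, 7] → max 14
[14, 10, 7, 2] → max 14
[10, 7, 2, 3] → max 10
[7, 2, 3, 20] → max 20
[2, 3, 20, 7] → max 20
[3, 20, 7, 6] → max 20
[20, 7, 6, 20] → max 20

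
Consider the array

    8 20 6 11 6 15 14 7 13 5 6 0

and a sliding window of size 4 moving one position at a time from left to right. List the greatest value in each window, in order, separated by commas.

Sliding a size-4 window across the 12 values:
[8, 20, 6, 11] → max 20
[20, 6, 11, 6] → max 20
[6, 11, 6, 15] → max 15
[11, 6, 15, 14] → max 15
[6, 15, 14, 7] → max 15
[15, 14, 7, 13] → max 15
[14, 7, 13, 5] → max 14
[7, 13, 5, 6] → max 13
[13, 5, 6, 0] → max 13

20, 20, 15, 15, 15, 15, 14, 13, 13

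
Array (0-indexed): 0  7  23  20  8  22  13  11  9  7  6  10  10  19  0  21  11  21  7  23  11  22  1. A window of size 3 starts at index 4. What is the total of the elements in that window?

43

Elements at indices 4..6: 8, 22, 13
sum(8, 22, 13) = 43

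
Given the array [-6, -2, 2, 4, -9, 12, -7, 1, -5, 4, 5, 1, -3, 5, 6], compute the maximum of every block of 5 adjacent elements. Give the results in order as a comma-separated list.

4, 12, 12, 12, 12, 12, 5, 5, 5, 5, 6

-6 -2 2 4 -9 → max 4
-2 2 4 -9 12 → max 12
2 4 -9 12 -7 → max 12
4 -9 12 -7 1 → max 12
-9 12 -7 1 -5 → max 12
12 -7 1 -5 4 → max 12
-7 1 -5 4 5 → max 5
1 -5 4 5 1 → max 5
-5 4 5 1 -3 → max 5
4 5 1 -3 5 → max 5
5 1 -3 5 6 → max 6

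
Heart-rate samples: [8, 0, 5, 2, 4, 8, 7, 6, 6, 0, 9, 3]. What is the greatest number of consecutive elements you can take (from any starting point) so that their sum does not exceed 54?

11

→ 8: sum 8, len 1
→ 0: sum 8, len 2
→ 5: sum 13, len 3
→ 2: sum 15, len 4
→ 4: sum 19, len 5
→ 8: sum 27, len 6
→ 7: sum 34, len 7
→ 6: sum 40, len 8
→ 6: sum 46, len 9
→ 0: sum 46, len 10
→ 9 (dropped 8): sum 47, len 10
→ 3: sum 50, len 11
Longest length seen: 11.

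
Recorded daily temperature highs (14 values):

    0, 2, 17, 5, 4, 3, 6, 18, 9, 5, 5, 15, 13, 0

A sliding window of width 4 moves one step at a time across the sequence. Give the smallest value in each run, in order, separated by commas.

Sliding a size-4 window across the 14 values:
[0, 2, 17, 5] → min 0
[2, 17, 5, 4] → min 2
[17, 5, 4, 3] → min 3
[5, 4, 3, 6] → min 3
[4, 3, 6, 18] → min 3
[3, 6, 18, 9] → min 3
[6, 18, 9, 5] → min 5
[18, 9, 5, 5] → min 5
[9, 5, 5, 15] → min 5
[5, 5, 15, 13] → min 5
[5, 15, 13, 0] → min 0

0, 2, 3, 3, 3, 3, 5, 5, 5, 5, 0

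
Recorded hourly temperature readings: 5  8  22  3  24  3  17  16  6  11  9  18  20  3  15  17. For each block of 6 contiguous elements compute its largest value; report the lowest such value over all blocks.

17

(5, 8, 22, 3, 24, 3) → max 24
(8, 22, 3, 24, 3, 17) → max 24
(22, 3, 24, 3, 17, 16) → max 24
(3, 24, 3, 17, 16, 6) → max 24
(24, 3, 17, 16, 6, 11) → max 24
(3, 17, 16, 6, 11, 9) → max 17
(17, 16, 6, 11, 9, 18) → max 18
(16, 6, 11, 9, 18, 20) → max 20
(6, 11, 9, 18, 20, 3) → max 20
(11, 9, 18, 20, 3, 15) → max 20
(9, 18, 20, 3, 15, 17) → max 20
Lowest of these is 17.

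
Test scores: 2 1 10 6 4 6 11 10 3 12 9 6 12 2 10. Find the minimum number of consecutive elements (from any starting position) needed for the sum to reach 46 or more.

add 2: running sum 2 < 46
add 1: running sum 3 < 46
add 10: running sum 13 < 46
add 6: running sum 19 < 46
add 4: running sum 23 < 46
add 6: running sum 29 < 46
add 11: running sum 40 < 46
end 7: [10, 6, 4, 6, 11, 10] sum 47, len 6
end 8: [10, 6, 4, 6, 11, 10, 3] sum 50, len 7
end 9: [4, 6, 11, 10, 3, 12] sum 46, len 6
end 10: [6, 11, 10, 3, 12, 9] sum 51, len 6
end 11: [11, 10, 3, 12, 9, 6] sum 51, len 6
end 12: [10, 3, 12, 9, 6, 12] sum 52, len 6
end 13: [10, 3, 12, 9, 6, 12, 2] sum 54, len 7
end 14: [12, 9, 6, 12, 2, 10] sum 51, len 6
Shortest qualifying length: 6.

6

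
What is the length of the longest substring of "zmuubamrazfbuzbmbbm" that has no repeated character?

[z] len 1
[z, m] len 2
[z, m, u] len 3
[u] len 1
[u, b] len 2
[u, b, a] len 3
[u, b, a, m] len 4
[u, b, a, m, r] len 5
[m, r, a] len 3
[m, r, a, z] len 4
[m, r, a, z, f] len 5
[m, r, a, z, f, b] len 6
[m, r, a, z, f, b, u] len 7
[f, b, u, z] len 4
[u, z, b] len 3
[u, z, b, m] len 4
[m, b] len 2
[b] len 1
[b, m] len 2
Longest all-distinct length: 7.

7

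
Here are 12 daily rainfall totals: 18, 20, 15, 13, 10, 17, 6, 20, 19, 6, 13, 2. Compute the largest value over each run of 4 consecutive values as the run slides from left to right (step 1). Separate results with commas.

20, 20, 17, 17, 20, 20, 20, 20, 19

Sliding a size-4 window across the 12 values:
(18, 20, 15, 13) → max 20
(20, 15, 13, 10) → max 20
(15, 13, 10, 17) → max 17
(13, 10, 17, 6) → max 17
(10, 17, 6, 20) → max 20
(17, 6, 20, 19) → max 20
(6, 20, 19, 6) → max 20
(20, 19, 6, 13) → max 20
(19, 6, 13, 2) → max 19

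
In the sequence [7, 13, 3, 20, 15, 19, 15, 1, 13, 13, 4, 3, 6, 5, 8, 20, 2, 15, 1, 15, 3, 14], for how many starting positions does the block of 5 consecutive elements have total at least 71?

[7, 13, 3, 20, 15] → sum 58
[13, 3, 20, 15, 19] → sum 70
[3, 20, 15, 19, 15] → sum 72  ≥ 71 ✓
[20, 15, 19, 15, 1] → sum 70
[15, 19, 15, 1, 13] → sum 63
[19, 15, 1, 13, 13] → sum 61
[15, 1, 13, 13, 4] → sum 46
[1, 13, 13, 4, 3] → sum 34
[13, 13, 4, 3, 6] → sum 39
[13, 4, 3, 6, 5] → sum 31
[4, 3, 6, 5, 8] → sum 26
[3, 6, 5, 8, 20] → sum 42
[6, 5, 8, 20, 2] → sum 41
[5, 8, 20, 2, 15] → sum 50
[8, 20, 2, 15, 1] → sum 46
[20, 2, 15, 1, 15] → sum 53
[2, 15, 1, 15, 3] → sum 36
[15, 1, 15, 3, 14] → sum 48
1 window satisfy the condition.

1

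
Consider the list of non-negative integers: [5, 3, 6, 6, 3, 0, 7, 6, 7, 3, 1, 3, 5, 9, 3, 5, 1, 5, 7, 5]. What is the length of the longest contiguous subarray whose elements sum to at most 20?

Extend to the right; shrink from the left whenever the sum exceeds 20:
add 5: [5] sum 5, len 1
add 3: [5, 3] sum 8, len 2
add 6: [5, 3, 6] sum 14, len 3
add 6: [5, 3, 6, 6] sum 20, len 4
add 3: [3, 6, 6, 3] sum 18, len 4
add 0: [3, 6, 6, 3, 0] sum 18, len 5
add 7: [6, 3, 0, 7] sum 16, len 4
add 6: [3, 0, 7, 6] sum 16, len 4
add 7: [0, 7, 6, 7] sum 20, len 4
add 3: [6, 7, 3] sum 16, len 3
add 1: [6, 7, 3, 1] sum 17, len 4
add 3: [6, 7, 3, 1, 3] sum 20, len 5
add 5: [7, 3, 1, 3, 5] sum 19, len 5
add 9: [1, 3, 5, 9] sum 18, len 4
add 3: [3, 5, 9, 3] sum 20, len 4
add 5: [9, 3, 5] sum 17, len 3
add 1: [9, 3, 5, 1] sum 18, len 4
add 5: [3, 5, 1, 5] sum 14, len 4
add 7: [5, 1, 5, 7] sum 18, len 4
add 5: [1, 5, 7, 5] sum 18, len 4
Longest length seen: 5.

5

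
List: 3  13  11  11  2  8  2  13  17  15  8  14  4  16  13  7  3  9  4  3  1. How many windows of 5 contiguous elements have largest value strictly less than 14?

7

[3, 13, 11, 11, 2] → max 13  < 14 ✓
[13, 11, 11, 2, 8] → max 13  < 14 ✓
[11, 11, 2, 8, 2] → max 11  < 14 ✓
[11, 2, 8, 2, 13] → max 13  < 14 ✓
[2, 8, 2, 13, 17] → max 17
[8, 2, 13, 17, 15] → max 17
[2, 13, 17, 15, 8] → max 17
[13, 17, 15, 8, 14] → max 17
[17, 15, 8, 14, 4] → max 17
[15, 8, 14, 4, 16] → max 16
[8, 14, 4, 16, 13] → max 16
[14, 4, 16, 13, 7] → max 16
[4, 16, 13, 7, 3] → max 16
[16, 13, 7, 3, 9] → max 16
[13, 7, 3, 9, 4] → max 13  < 14 ✓
[7, 3, 9, 4, 3] → max 9  < 14 ✓
[3, 9, 4, 3, 1] → max 9  < 14 ✓
7 windows satisfy the condition.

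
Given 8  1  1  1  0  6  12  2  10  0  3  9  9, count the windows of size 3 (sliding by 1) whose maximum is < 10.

[8, 1, 1] → max 8  < 10 ✓
[1, 1, 1] → max 1  < 10 ✓
[1, 1, 0] → max 1  < 10 ✓
[1, 0, 6] → max 6  < 10 ✓
[0, 6, 12] → max 12
[6, 12, 2] → max 12
[12, 2, 10] → max 12
[2, 10, 0] → max 10
[10, 0, 3] → max 10
[0, 3, 9] → max 9  < 10 ✓
[3, 9, 9] → max 9  < 10 ✓
6 windows satisfy the condition.

6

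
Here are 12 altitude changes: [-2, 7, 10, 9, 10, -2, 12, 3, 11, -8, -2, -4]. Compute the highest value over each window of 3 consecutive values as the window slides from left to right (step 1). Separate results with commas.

10, 10, 10, 10, 12, 12, 12, 11, 11, -2

-2 7 10 → max 10
7 10 9 → max 10
10 9 10 → max 10
9 10 -2 → max 10
10 -2 12 → max 12
-2 12 3 → max 12
12 3 11 → max 12
3 11 -8 → max 11
11 -8 -2 → max 11
-8 -2 -4 → max -2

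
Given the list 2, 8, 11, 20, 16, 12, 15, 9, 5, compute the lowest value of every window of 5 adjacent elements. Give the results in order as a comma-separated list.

2, 8, 11, 9, 5

[2, 8, 11, 20, 16] → min 2
[8, 11, 20, 16, 12] → min 8
[11, 20, 16, 12, 15] → min 11
[20, 16, 12, 15, 9] → min 9
[16, 12, 15, 9, 5] → min 5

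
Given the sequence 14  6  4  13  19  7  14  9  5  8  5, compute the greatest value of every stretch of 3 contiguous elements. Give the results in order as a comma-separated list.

14, 13, 19, 19, 19, 14, 14, 9, 8

14 6 4 → max 14
6 4 13 → max 13
4 13 19 → max 19
13 19 7 → max 19
19 7 14 → max 19
7 14 9 → max 14
14 9 5 → max 14
9 5 8 → max 9
5 8 5 → max 8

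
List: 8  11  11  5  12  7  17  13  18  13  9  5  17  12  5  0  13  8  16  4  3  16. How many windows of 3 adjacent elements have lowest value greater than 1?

17

8 11 11 → min 8  > 1 ✓
11 11 5 → min 5  > 1 ✓
11 5 12 → min 5  > 1 ✓
5 12 7 → min 5  > 1 ✓
12 7 17 → min 7  > 1 ✓
7 17 13 → min 7  > 1 ✓
17 13 18 → min 13  > 1 ✓
13 18 13 → min 13  > 1 ✓
18 13 9 → min 9  > 1 ✓
13 9 5 → min 5  > 1 ✓
9 5 17 → min 5  > 1 ✓
5 17 12 → min 5  > 1 ✓
17 12 5 → min 5  > 1 ✓
12 5 0 → min 0
5 0 13 → min 0
0 13 8 → min 0
13 8 16 → min 8  > 1 ✓
8 16 4 → min 4  > 1 ✓
16 4 3 → min 3  > 1 ✓
4 3 16 → min 3  > 1 ✓
17 windows satisfy the condition.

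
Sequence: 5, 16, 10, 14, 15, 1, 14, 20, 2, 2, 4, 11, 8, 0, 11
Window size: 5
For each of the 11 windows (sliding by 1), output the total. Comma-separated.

(5, 16, 10, 14, 15) → sum 60
(16, 10, 14, 15, 1) → sum 56
(10, 14, 15, 1, 14) → sum 54
(14, 15, 1, 14, 20) → sum 64
(15, 1, 14, 20, 2) → sum 52
(1, 14, 20, 2, 2) → sum 39
(14, 20, 2, 2, 4) → sum 42
(20, 2, 2, 4, 11) → sum 39
(2, 2, 4, 11, 8) → sum 27
(2, 4, 11, 8, 0) → sum 25
(4, 11, 8, 0, 11) → sum 34

60, 56, 54, 64, 52, 39, 42, 39, 27, 25, 34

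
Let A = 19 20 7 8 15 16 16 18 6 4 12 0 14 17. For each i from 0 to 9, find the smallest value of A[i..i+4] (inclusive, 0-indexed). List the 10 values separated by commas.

7, 7, 7, 8, 6, 4, 4, 0, 0, 0

Sliding a size-5 window across the 14 values:
19 20 7 8 15 → min 7
20 7 8 15 16 → min 7
7 8 15 16 16 → min 7
8 15 16 16 18 → min 8
15 16 16 18 6 → min 6
16 16 18 6 4 → min 4
16 18 6 4 12 → min 4
18 6 4 12 0 → min 0
6 4 12 0 14 → min 0
4 12 0 14 17 → min 0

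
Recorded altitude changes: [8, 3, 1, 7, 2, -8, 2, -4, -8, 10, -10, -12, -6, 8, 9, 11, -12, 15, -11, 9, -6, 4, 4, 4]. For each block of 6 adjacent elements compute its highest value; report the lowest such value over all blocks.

7

8 3 1 7 2 -8 → max 8
3 1 7 2 -8 2 → max 7
1 7 2 -8 2 -4 → max 7
7 2 -8 2 -4 -8 → max 7
2 -8 2 -4 -8 10 → max 10
-8 2 -4 -8 10 -10 → max 10
2 -4 -8 10 -10 -12 → max 10
-4 -8 10 -10 -12 -6 → max 10
-8 10 -10 -12 -6 8 → max 10
10 -10 -12 -6 8 9 → max 10
-10 -12 -6 8 9 11 → max 11
-12 -6 8 9 11 -12 → max 11
-6 8 9 11 -12 15 → max 15
8 9 11 -12 15 -11 → max 15
9 11 -12 15 -11 9 → max 15
11 -12 15 -11 9 -6 → max 15
-12 15 -11 9 -6 4 → max 15
15 -11 9 -6 4 4 → max 15
-11 9 -6 4 4 4 → max 9
Lowest of these is 7.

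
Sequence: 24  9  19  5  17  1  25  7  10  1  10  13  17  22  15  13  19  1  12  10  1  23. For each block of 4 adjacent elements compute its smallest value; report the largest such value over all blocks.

(24, 9, 19, 5) → min 5
(9, 19, 5, 17) → min 5
(19, 5, 17, 1) → min 1
(5, 17, 1, 25) → min 1
(17, 1, 25, 7) → min 1
(1, 25, 7, 10) → min 1
(25, 7, 10, 1) → min 1
(7, 10, 1, 10) → min 1
(10, 1, 10, 13) → min 1
(1, 10, 13, 17) → min 1
(10, 13, 17, 22) → min 10
(13, 17, 22, 15) → min 13
(17, 22, 15, 13) → min 13
(22, 15, 13, 19) → min 13
(15, 13, 19, 1) → min 1
(13, 19, 1, 12) → min 1
(19, 1, 12, 10) → min 1
(1, 12, 10, 1) → min 1
(12, 10, 1, 23) → min 1
Largest of these is 13.

13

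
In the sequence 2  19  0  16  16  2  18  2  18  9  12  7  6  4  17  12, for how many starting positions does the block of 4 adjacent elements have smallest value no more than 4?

11

2 19 0 16 → min 0  ≤ 4 ✓
19 0 16 16 → min 0  ≤ 4 ✓
0 16 16 2 → min 0  ≤ 4 ✓
16 16 2 18 → min 2  ≤ 4 ✓
16 2 18 2 → min 2  ≤ 4 ✓
2 18 2 18 → min 2  ≤ 4 ✓
18 2 18 9 → min 2  ≤ 4 ✓
2 18 9 12 → min 2  ≤ 4 ✓
18 9 12 7 → min 7
9 12 7 6 → min 6
12 7 6 4 → min 4  ≤ 4 ✓
7 6 4 17 → min 4  ≤ 4 ✓
6 4 17 12 → min 4  ≤ 4 ✓
11 windows satisfy the condition.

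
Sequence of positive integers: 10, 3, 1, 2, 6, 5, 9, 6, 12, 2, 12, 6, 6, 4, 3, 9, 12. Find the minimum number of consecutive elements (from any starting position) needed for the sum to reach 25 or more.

add 10: running sum 10 < 25
add 3: running sum 13 < 25
add 1: running sum 14 < 25
add 2: running sum 16 < 25
add 6: running sum 22 < 25
add 5: shortest ending here [10, 3, 1, 2, 6, 5] sum 27, len 6
add 9: shortest ending here [3, 1, 2, 6, 5, 9] sum 26, len 6
add 6: shortest ending here [6, 5, 9, 6] sum 26, len 4
add 12: shortest ending here [9, 6, 12] sum 27, len 3
add 2: shortest ending here [9, 6, 12, 2] sum 29, len 4
add 12: shortest ending here [12, 2, 12] sum 26, len 3
add 6: shortest ending here [12, 2, 12, 6] sum 32, len 4
add 6: shortest ending here [2, 12, 6, 6] sum 26, len 4
add 4: shortest ending here [12, 6, 6, 4] sum 28, len 4
add 3: shortest ending here [12, 6, 6, 4, 3] sum 31, len 5
add 9: shortest ending here [6, 6, 4, 3, 9] sum 28, len 5
add 12: shortest ending here [4, 3, 9, 12] sum 28, len 4
Shortest qualifying length: 3.

3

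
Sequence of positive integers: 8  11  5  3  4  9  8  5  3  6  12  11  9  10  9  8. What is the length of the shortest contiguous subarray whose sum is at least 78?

10

add 8: running sum 8 < 78
add 11: running sum 19 < 78
add 5: running sum 24 < 78
add 3: running sum 27 < 78
add 4: running sum 31 < 78
add 9: running sum 40 < 78
add 8: running sum 48 < 78
add 5: running sum 53 < 78
add 3: running sum 56 < 78
add 6: running sum 62 < 78
add 12: running sum 74 < 78
end 11: [8, 11, 5, 3, 4, 9, 8, 5, 3, 6, 12, 11] sum 85, len 12
end 12: [11, 5, 3, 4, 9, 8, 5, 3, 6, 12, 11, 9] sum 86, len 12
end 13: [3, 4, 9, 8, 5, 3, 6, 12, 11, 9, 10] sum 80, len 11
end 14: [9, 8, 5, 3, 6, 12, 11, 9, 10, 9] sum 82, len 10
end 15: [8, 5, 3, 6, 12, 11, 9, 10, 9, 8] sum 81, len 10
Shortest qualifying length: 10.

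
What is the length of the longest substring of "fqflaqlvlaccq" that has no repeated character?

add f: [f] len 1
add q: [f, q] len 2
add f (repeat f, move left end past it): [q, f] len 2
add l: [q, f, l] len 3
add a: [q, f, l, a] len 4
add q (repeat q, move left end past it): [f, l, a, q] len 4
add l (repeat l, move left end past it): [a, q, l] len 3
add v: [a, q, l, v] len 4
add l (repeat l, move left end past it): [v, l] len 2
add a: [v, l, a] len 3
add c: [v, l, a, c] len 4
add c (repeat c, move left end past it): [c] len 1
add q: [c, q] len 2
Longest all-distinct length: 4.

4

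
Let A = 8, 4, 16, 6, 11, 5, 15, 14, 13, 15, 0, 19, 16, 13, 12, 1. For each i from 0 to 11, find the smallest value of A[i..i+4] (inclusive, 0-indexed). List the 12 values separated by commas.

4, 4, 5, 5, 5, 5, 0, 0, 0, 0, 0, 1

(8, 4, 16, 6, 11) → min 4
(4, 16, 6, 11, 5) → min 4
(16, 6, 11, 5, 15) → min 5
(6, 11, 5, 15, 14) → min 5
(11, 5, 15, 14, 13) → min 5
(5, 15, 14, 13, 15) → min 5
(15, 14, 13, 15, 0) → min 0
(14, 13, 15, 0, 19) → min 0
(13, 15, 0, 19, 16) → min 0
(15, 0, 19, 16, 13) → min 0
(0, 19, 16, 13, 12) → min 0
(19, 16, 13, 12, 1) → min 1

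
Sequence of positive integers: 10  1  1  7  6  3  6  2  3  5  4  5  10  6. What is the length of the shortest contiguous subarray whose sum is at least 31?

6

Extend right; whenever the sum reaches 31, record the length and shrink from the left:
add 10: running sum 10 < 31
add 1: running sum 11 < 31
add 1: running sum 12 < 31
add 7: running sum 19 < 31
add 6: running sum 25 < 31
add 3: running sum 28 < 31
end 6: [10, 1, 1, 7, 6, 3, 6] sum 34, len 7
end 7: [10, 1, 1, 7, 6, 3, 6, 2] sum 36, len 8
end 8: [10, 1, 1, 7, 6, 3, 6, 2, 3] sum 39, len 9
end 9: [7, 6, 3, 6, 2, 3, 5] sum 32, len 7
end 10: [7, 6, 3, 6, 2, 3, 5, 4] sum 36, len 8
end 11: [6, 3, 6, 2, 3, 5, 4, 5] sum 34, len 8
end 12: [6, 2, 3, 5, 4, 5, 10] sum 35, len 7
end 13: [3, 5, 4, 5, 10, 6] sum 33, len 6
Shortest qualifying length: 6.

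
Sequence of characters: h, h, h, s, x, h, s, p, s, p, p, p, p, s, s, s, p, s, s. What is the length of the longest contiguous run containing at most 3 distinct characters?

14

Extend right; when distinct count exceeds 3, shrink from the left:
add h: window [h] (1 distinct), len 1
add h: window [h, h] (1 distinct), len 2
add h: window [h, h, h] (1 distinct), len 3
add s: window [h, h, h, s] (2 distinct), len 4
add x: window [h, h, h, s, x] (3 distinct), len 5
add h: window [h, h, h, s, x, h] (3 distinct), len 6
add s: window [h, h, h, s, x, h, s] (3 distinct), len 7
add p: window [h, s, p] (3 distinct), len 3
add s: window [h, s, p, s] (3 distinct), len 4
add p: window [h, s, p, s, p] (3 distinct), len 5
add p: window [h, s, p, s, p, p] (3 distinct), len 6
add p: window [h, s, p, s, p, p, p] (3 distinct), len 7
add p: window [h, s, p, s, p, p, p, p] (3 distinct), len 8
add s: window [h, s, p, s, p, p, p, p, s] (3 distinct), len 9
add s: window [h, s, p, s, p, p, p, p, s, s] (3 distinct), len 10
add s: window [h, s, p, s, p, p, p, p, s, s, s] (3 distinct), len 11
add p: window [h, s, p, s, p, p, p, p, s, s, s, p] (3 distinct), len 12
add s: window [h, s, p, s, p, p, p, p, s, s, s, p, s] (3 distinct), len 13
add s: window [h, s, p, s, p, p, p, p, s, s, s, p, s, s] (3 distinct), len 14
Longest length with ≤3 distinct: 14.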